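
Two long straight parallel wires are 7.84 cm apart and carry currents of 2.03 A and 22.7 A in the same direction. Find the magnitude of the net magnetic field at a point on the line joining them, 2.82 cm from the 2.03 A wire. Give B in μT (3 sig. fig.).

B ≈ 76.0 μT

Each long wire gives B = μ₀I/(2πd). Distances are d₁ = 0.0282 m and d₂ = 0.0502 m.
B₁ = 1.44×10⁻⁵ T, B₂ = 9.04×10⁻⁵ T.
Between parallel currents the two contributions point in opposite directions, so they subtract. B = |B₁ − B₂| = |1.44×10⁻⁵ − 9.04×10⁻⁵| = 7.60×10⁻⁵ T.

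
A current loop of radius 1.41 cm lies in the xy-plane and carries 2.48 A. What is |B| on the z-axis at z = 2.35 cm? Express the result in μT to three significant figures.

B ≈ 15.1 μT

On the axis of a circular loop, B = μ₀IR² / [2(R²+z²)^(3/2)].
R² + z² = (0.0141)² + (0.0235)² = 0.0007511 m², and (R²+z²)^(3/2) = 2.06×10⁻⁵ m³.
B = (4π×10⁻⁷ × 2.48 × 0.0001988) / (2 × 2.06×10⁻⁵) = 1.51×10⁻⁵ T.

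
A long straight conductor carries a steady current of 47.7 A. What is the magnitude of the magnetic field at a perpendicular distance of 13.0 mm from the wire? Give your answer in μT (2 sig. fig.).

For an infinitely long straight wire, B = μ₀I/(2πd).
B = (4π×10⁻⁷ × 47.7) / (2π × 0.013) = 7.34×10⁻⁴ T.

B ≈ 730 μT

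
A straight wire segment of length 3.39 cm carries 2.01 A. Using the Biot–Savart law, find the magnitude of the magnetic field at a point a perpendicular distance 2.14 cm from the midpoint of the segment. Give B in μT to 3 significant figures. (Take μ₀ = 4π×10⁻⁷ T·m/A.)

B ≈ 11.7 μT

For a finite straight segment, B = (μ₀I/4πd)(sinθ₁ + sinθ₂), where θ₁, θ₂ are the angles from the perpendicular to each end.
The perpendicular from the point meets the wire at its midpoint, so each end is L/2 = 0.01695 m away along the wire.
sinθ₁ = 0.01695/√(0.01695²+0.0214²) = 0.6209; sinθ₂ = 0.01695/√(0.01695²+0.0214²) = 0.6209.
B = (4π×10⁻⁷ × 2.01) / (4π × 0.0214) × (0.6209 + 0.6209) = 1.17×10⁻⁵ T.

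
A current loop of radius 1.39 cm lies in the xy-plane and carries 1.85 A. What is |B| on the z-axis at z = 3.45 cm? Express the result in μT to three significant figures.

On the axis of a circular loop, B = μ₀IR² / [2(R²+z²)^(3/2)].
R² + z² = (0.0139)² + (0.0345)² = 0.001383 m², and (R²+z²)^(3/2) = 5.15×10⁻⁵ m³.
B = (4π×10⁻⁷ × 1.85 × 0.0001932) / (2 × 5.15×10⁻⁵) = 4.36×10⁻⁶ T.

B ≈ 4.36 μT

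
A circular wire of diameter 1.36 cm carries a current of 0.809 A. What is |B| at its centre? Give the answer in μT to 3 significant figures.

At the centre of a circular loop the Biot–Savart law gives B = μ₀I/(2R) (so R = 0.0068 m).
B = (4π×10⁻⁷ × 0.809) / (2 × 0.0068) = 7.48×10⁻⁵ T.

B ≈ 74.8 μT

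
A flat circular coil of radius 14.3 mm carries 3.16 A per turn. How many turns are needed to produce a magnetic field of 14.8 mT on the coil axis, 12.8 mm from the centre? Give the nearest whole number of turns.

For an N-turn coil, B = Nμ₀IR²/[2(R²+z²)^(3/2)]. A single turn gives B₁ = 5.74×10⁻⁵ T with R = 0.0143 m, z = 0.0128 m.
N = B/B₁ = 1.48×10⁻² / 5.74×10⁻⁵ = 257.68.

N = 258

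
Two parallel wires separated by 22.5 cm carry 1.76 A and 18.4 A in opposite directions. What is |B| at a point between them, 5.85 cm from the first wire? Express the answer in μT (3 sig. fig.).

B ≈ 28.1 μT

Each long wire gives B = μ₀I/(2πd). Distances are d₁ = 0.0585 m and d₂ = 0.1665 m.
B₁ = 6.02×10⁻⁶ T, B₂ = 2.21×10⁻⁵ T.
Between antiparallel currents both contributions point the same way, so they add. B = B₁ + B₂ = 6.02×10⁻⁶ + 2.21×10⁻⁵ = 2.81×10⁻⁵ T.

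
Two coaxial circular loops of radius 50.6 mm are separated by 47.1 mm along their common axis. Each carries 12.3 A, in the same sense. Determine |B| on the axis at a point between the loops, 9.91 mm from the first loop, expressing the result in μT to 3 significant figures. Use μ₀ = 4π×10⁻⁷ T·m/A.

B ≈ 224 μT

Each loop contributes B = μ₀IR²/[2(R²+z²)^(3/2)] on the axis, with z measured from that loop.
Loop 1 (z = 0.00991 m): B₁ = 1.44×10⁻⁴ T. Loop 2 (z = 0.03719 m): B₂ = 7.99×10⁻⁵ T.
The fields add: B = B₁ + B₂ = 2.24×10⁻⁴ T.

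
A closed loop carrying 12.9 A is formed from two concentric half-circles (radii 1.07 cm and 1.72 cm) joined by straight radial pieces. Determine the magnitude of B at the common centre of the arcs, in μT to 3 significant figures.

The radial connectors point toward the centre, so dl × r̂ = 0 and they contribute nothing.
Each semicircle gives μ₀I/(4R): inner arc 3.79×10⁻⁴ T, outer arc 2.36×10⁻⁴ T.
The two arcs carry current in opposite angular senses, so their fields oppose: B = |3.79×10⁻⁴ − 2.36×10⁻⁴| = 1.43×10⁻⁴ T.

B ≈ 143 μT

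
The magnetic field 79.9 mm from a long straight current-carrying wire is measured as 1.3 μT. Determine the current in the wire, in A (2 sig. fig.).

For a long straight wire B = μ₀I/(2πd), so I = 2πdB/μ₀.
I = 2π × 0.0799 × 1.30×10⁻⁶ / (4π×10⁻⁷) = 0.519 A.

I ≈ 0.52 A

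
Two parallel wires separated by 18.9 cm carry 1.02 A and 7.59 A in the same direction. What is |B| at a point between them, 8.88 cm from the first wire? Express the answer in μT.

B ≈ 12.9 μT

Each long wire gives B = μ₀I/(2πd). Distances are d₁ = 0.0888 m and d₂ = 0.1002 m.
B₁ = 2.30×10⁻⁶ T, B₂ = 1.51×10⁻⁵ T.
Between parallel currents the two contributions point in opposite directions, so they subtract. B = |B₁ − B₂| = |2.30×10⁻⁶ − 1.51×10⁻⁵| = 1.29×10⁻⁵ T.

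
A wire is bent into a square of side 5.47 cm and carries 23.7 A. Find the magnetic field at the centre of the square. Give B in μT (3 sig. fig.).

Each side is a finite straight segment at perpendicular distance d = a/(2 tan(π/4)) = 0.02735 m from the centre, with end-angles ±π/4.
One side contributes B₁ = (μ₀I/4πd)·2 sin(π/4) = 1.23×10⁻⁴ T.
All 4 sides add in the same direction: B = 4 × 1.23×10⁻⁴ = 4.90×10⁻⁴ T.

B ≈ 490 μT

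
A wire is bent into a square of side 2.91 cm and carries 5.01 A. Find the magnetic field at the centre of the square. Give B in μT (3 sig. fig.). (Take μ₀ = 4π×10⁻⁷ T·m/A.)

Each side is a finite straight segment at perpendicular distance d = a/(2 tan(π/4)) = 0.01455 m from the centre, with end-angles ±π/4.
One side contributes B₁ = (μ₀I/4πd)·2 sin(π/4) = 4.87×10⁻⁵ T.
All 4 sides add in the same direction: B = 4 × 4.87×10⁻⁵ = 1.95×10⁻⁴ T.

B ≈ 195 μT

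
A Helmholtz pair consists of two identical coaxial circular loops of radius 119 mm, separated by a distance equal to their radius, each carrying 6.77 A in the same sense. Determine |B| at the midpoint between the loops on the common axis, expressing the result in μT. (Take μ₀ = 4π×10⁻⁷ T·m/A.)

B ≈ 51.2 μT

Each loop contributes B = μ₀IR²/[2(R²+z²)^(3/2)] on the axis, with z measured from that loop.
Loop 1 (z = 0.0595 m): B₁ = 2.56×10⁻⁵ T. Loop 2 (z = 0.0595 m): B₂ = 2.56×10⁻⁵ T.
The fields add: B = B₁ + B₂ = 5.12×10⁻⁵ T.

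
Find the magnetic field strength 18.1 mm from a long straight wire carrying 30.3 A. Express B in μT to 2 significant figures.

B ≈ 330 μT

For an infinitely long straight wire, B = μ₀I/(2πd).
B = (4π×10⁻⁷ × 30.3) / (2π × 0.0181) = 3.35×10⁻⁴ T.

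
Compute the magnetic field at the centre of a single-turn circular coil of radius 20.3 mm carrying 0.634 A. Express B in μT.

B ≈ 19.6 μT

At the centre of a circular loop the Biot–Savart law gives B = μ₀I/(2R).
B = (4π×10⁻⁷ × 0.634) / (2 × 0.0203) = 1.96×10⁻⁵ T.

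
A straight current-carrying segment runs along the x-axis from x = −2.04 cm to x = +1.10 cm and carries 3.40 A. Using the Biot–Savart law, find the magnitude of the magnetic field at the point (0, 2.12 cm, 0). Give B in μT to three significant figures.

For a finite straight segment, B = (μ₀I/4πd)(sinθ₁ + sinθ₂), where θ₁, θ₂ are the angles from the perpendicular to each end.
The perpendicular distance is d = 0.0212 m; the end-offsets along the wire are a = 0.0204 m and b = 0.011 m.
sinθ₁ = 0.0204/√(0.0204²+0.0212²) = 0.6934; sinθ₂ = 0.011/√(0.011²+0.0212²) = 0.4606.
B = (4π×10⁻⁷ × 3.40) / (4π × 0.0212) × (0.6934 + 0.4606) = 1.85×10⁻⁵ T.

B ≈ 18.5 μT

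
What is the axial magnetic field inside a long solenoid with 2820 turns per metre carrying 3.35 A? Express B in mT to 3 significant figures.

B ≈ 11.9 mT

Inside a long solenoid, B = μ₀nI with n = 2820 turns/m.
B = 4π×10⁻⁷ × 2820 × 3.35 = 1.19×10⁻² T.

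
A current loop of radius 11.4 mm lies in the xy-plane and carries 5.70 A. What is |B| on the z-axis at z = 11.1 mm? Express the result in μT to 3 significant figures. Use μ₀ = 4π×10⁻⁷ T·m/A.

On the axis of a circular loop, B = μ₀IR² / [2(R²+z²)^(3/2)].
R² + z² = (0.0114)² + (0.0111)² = 0.0002532 m², and (R²+z²)^(3/2) = 4.03×10⁻⁶ m³.
B = (4π×10⁻⁷ × 5.70 × 0.00013) / (2 × 4.03×10⁻⁶) = 1.16×10⁻⁴ T.

B ≈ 116 μT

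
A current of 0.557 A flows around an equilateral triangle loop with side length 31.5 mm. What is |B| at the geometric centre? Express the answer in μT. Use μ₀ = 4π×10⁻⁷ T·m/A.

Each side is a finite straight segment at perpendicular distance d = a/(2 tan(π/3)) = 0.009093 m from the centre, with end-angles ±π/3.
One side contributes B₁ = (μ₀I/4πd)·2 sin(π/3) = 1.06×10⁻⁵ T.
All 3 sides add in the same direction: B = 3 × 1.06×10⁻⁵ = 3.18×10⁻⁵ T.

B ≈ 31.8 μT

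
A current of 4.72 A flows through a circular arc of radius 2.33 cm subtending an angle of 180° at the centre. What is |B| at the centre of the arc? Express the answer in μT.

The Biot–Savart field of a circular arc at its centre is B = μ₀Iφ/(4πR), with φ = 3.142 rad.
B = (4π×10⁻⁷ × 4.72 × 3.142) / (4π × 0.0233) = 6.36×10⁻⁵ T.

B ≈ 63.6 μT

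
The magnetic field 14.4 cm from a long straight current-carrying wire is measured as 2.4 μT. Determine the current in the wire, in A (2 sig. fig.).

For a long straight wire B = μ₀I/(2πd), so I = 2πdB/μ₀.
I = 2π × 0.144 × 2.40×10⁻⁶ / (4π×10⁻⁷) = 1.73 A.

I ≈ 1.7 A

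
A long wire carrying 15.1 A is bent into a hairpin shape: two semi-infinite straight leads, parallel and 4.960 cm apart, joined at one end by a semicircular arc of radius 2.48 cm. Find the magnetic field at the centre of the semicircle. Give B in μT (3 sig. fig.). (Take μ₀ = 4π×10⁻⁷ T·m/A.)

The semicircular arc contributes B_arc = μ₀I·π/(4πR) = μ₀I/(4R) = 1.91×10⁻⁴ T.
Each semi-infinite lead is at perpendicular distance R = 0.0248 m from the centre, with the perpendicular foot at its near end, so it contributes μ₀I/(4πR); both point the same way, together 1.22×10⁻⁴ T.
Arc and leads all point the same direction: B = 1.91×10⁻⁴ + 1.22×10⁻⁴ = 3.13×10⁻⁴ T.

B ≈ 313 μT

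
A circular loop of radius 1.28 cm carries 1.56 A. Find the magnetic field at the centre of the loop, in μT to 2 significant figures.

At the centre of a circular loop the Biot–Savart law gives B = μ₀I/(2R).
B = (4π×10⁻⁷ × 1.56) / (2 × 0.0128) = 7.66×10⁻⁵ T.

B ≈ 77 μT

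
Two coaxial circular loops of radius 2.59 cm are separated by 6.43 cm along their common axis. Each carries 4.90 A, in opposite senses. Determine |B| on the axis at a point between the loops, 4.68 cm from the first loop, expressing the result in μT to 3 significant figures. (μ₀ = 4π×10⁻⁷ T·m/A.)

B ≈ 54.1 μT

Each loop contributes B = μ₀IR²/[2(R²+z²)^(3/2)] on the axis, with z measured from that loop.
Loop 1 (z = 0.0468 m): B₁ = 1.35×10⁻⁵ T. Loop 2 (z = 0.0175 m): B₂ = 6.76×10⁻⁵ T.
The fields oppose: B = |B₁ − B₂| = 5.41×10⁻⁵ T.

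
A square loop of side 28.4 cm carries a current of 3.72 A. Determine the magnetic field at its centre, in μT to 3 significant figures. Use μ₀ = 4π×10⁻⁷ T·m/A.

Each side is a finite straight segment at perpendicular distance d = a/(2 tan(π/4)) = 0.142 m from the centre, with end-angles ±π/4.
One side contributes B₁ = (μ₀I/4πd)·2 sin(π/4) = 3.70×10⁻⁶ T.
All 4 sides add in the same direction: B = 4 × 3.70×10⁻⁶ = 1.48×10⁻⁵ T.

B ≈ 14.8 μT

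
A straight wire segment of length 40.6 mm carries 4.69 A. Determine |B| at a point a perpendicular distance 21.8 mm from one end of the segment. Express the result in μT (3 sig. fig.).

B ≈ 19.0 μT

For a finite straight segment, B = (μ₀I/4πd)(sinθ₁ + sinθ₂), where θ₁, θ₂ are the angles from the perpendicular to each end.
The perpendicular foot is at one end, so the two end-offsets along the wire are 0 and L = 0.0406 m.
sinθ₁ = 0/√(0²+0.0218²) = 0.0000; sinθ₂ = 0.0406/√(0.0406²+0.0218²) = 0.8810.
B = (4π×10⁻⁷ × 4.69) / (4π × 0.0218) × (0.0000 + 0.8810) = 1.90×10⁻⁵ T.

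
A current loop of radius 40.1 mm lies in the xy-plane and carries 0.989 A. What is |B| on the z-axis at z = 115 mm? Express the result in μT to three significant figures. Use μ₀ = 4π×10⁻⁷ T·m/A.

On the axis of a circular loop, B = μ₀IR² / [2(R²+z²)^(3/2)].
R² + z² = (0.0401)² + (0.115)² = 0.01483 m², and (R²+z²)^(3/2) = 1.81×10⁻³ m³.
B = (4π×10⁻⁷ × 0.989 × 0.001608) / (2 × 1.81×10⁻³) = 5.53×10⁻⁷ T.

B ≈ 0.553 μT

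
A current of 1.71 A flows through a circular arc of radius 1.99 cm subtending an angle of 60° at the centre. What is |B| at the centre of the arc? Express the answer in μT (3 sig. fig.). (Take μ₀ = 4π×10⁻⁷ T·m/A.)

B ≈ 9.00 μT

The Biot–Savart field of a circular arc at its centre is B = μ₀Iφ/(4πR), with φ = 1.047 rad.
B = (4π×10⁻⁷ × 1.71 × 1.047) / (4π × 0.0199) = 9.00×10⁻⁶ T.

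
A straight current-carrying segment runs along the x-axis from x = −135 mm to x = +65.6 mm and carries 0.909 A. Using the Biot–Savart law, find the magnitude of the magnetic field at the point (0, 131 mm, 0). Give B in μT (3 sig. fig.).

B ≈ 0.809 μT

For a finite straight segment, B = (μ₀I/4πd)(sinθ₁ + sinθ₂), where θ₁, θ₂ are the angles from the perpendicular to each end.
The perpendicular distance is d = 0.131 m; the end-offsets along the wire are a = 0.135 m and b = 0.0656 m.
sinθ₁ = 0.135/√(0.135²+0.131²) = 0.7177; sinθ₂ = 0.0656/√(0.0656²+0.131²) = 0.4478.
B = (4π×10⁻⁷ × 0.909) / (4π × 0.131) × (0.7177 + 0.4478) = 8.09×10⁻⁷ T.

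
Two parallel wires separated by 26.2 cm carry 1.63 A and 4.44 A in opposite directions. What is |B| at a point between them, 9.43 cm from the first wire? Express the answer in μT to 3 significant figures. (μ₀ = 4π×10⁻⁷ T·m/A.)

B ≈ 8.75 μT

Each long wire gives B = μ₀I/(2πd). Distances are d₁ = 0.0943 m and d₂ = 0.1677 m.
B₁ = 3.46×10⁻⁶ T, B₂ = 5.30×10⁻⁶ T.
Between antiparallel currents both contributions point the same way, so they add. B = B₁ + B₂ = 3.46×10⁻⁶ + 5.30×10⁻⁶ = 8.75×10⁻⁶ T.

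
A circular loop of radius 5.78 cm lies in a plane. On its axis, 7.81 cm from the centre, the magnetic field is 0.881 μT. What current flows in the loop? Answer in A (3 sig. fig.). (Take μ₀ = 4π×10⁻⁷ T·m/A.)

I ≈ 0.385 A

On the axis of a loop, B = μ₀IR²/[2(R²+z²)^(3/2)], so I = 2B(R²+z²)^(3/2)/(μ₀R²).
R² + z² = 0.003341 + 0.0061 = 0.00944 m²; raised to 3/2 gives 9.17×10⁻⁴ m³.
I = 2 × 8.81×10⁻⁷ × 9.17×10⁻⁴ / (1.26×10⁻⁶ × 0.003341) = 0.385 A.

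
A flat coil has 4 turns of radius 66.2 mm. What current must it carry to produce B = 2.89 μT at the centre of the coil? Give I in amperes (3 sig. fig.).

For an N-turn coil, B = Nμ₀I/(2R) with R = 0.0662 m, so I = 2RB/(Nμ₀) = 2 × 0.0662 × 2.89×10⁻⁶ / (4 × 4π×10⁻⁷) = 7.61×10⁻² A.

I ≈ 0.0761 A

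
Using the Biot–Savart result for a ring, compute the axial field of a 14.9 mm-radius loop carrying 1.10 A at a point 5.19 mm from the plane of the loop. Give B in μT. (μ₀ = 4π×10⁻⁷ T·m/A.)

B ≈ 39.1 μT

On the axis of a circular loop, B = μ₀IR² / [2(R²+z²)^(3/2)].
R² + z² = (0.0149)² + (0.00519)² = 0.0002489 m², and (R²+z²)^(3/2) = 3.93×10⁻⁶ m³.
B = (4π×10⁻⁷ × 1.10 × 0.000222) / (2 × 3.93×10⁻⁶) = 3.91×10⁻⁵ T.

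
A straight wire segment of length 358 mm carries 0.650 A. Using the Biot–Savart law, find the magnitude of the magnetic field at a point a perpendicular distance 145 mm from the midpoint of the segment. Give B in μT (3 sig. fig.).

For a finite straight segment, B = (μ₀I/4πd)(sinθ₁ + sinθ₂), where θ₁, θ₂ are the angles from the perpendicular to each end.
The perpendicular from the point meets the wire at its midpoint, so each end is L/2 = 0.179 m away along the wire.
sinθ₁ = 0.179/√(0.179²+0.145²) = 0.7770; sinθ₂ = 0.179/√(0.179²+0.145²) = 0.7770.
B = (4π×10⁻⁷ × 0.650) / (4π × 0.145) × (0.7770 + 0.7770) = 6.97×10⁻⁷ T.

B ≈ 0.697 μT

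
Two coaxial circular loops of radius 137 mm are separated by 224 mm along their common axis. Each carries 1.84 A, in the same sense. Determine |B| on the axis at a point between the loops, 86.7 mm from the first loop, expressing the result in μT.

Each loop contributes B = μ₀IR²/[2(R²+z²)^(3/2)] on the axis, with z measured from that loop.
Loop 1 (z = 0.0867 m): B₁ = 5.09×10⁻⁶ T. Loop 2 (z = 0.1373 m): B₂ = 2.97×10⁻⁶ T.
The fields add: B = B₁ + B₂ = 8.07×10⁻⁶ T.

B ≈ 8.07 μT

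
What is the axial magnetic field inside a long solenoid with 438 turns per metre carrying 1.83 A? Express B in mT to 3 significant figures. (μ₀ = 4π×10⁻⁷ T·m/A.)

Inside a long solenoid, B = μ₀nI with n = 438 turns/m.
B = 4π×10⁻⁷ × 438 × 1.83 = 1.01×10⁻³ T.

B ≈ 1.01 mT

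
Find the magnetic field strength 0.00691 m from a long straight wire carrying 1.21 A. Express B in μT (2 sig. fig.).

For an infinitely long straight wire, B = μ₀I/(2πd).
B = (4π×10⁻⁷ × 1.21) / (2π × 0.00691) = 3.50×10⁻⁵ T.

B ≈ 35 μT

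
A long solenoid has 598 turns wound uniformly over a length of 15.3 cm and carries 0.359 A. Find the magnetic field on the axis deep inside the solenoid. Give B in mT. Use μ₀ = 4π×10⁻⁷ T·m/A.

Inside a long solenoid, B = μ₀nI with n = 3908 turns/m.
B = 4π×10⁻⁷ × 3908 × 0.359 = 1.76×10⁻³ T.

B ≈ 1.76 mT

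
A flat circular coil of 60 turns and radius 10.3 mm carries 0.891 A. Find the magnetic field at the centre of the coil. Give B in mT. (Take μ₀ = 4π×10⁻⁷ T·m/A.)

For an N-turn flat coil, B = Nμ₀I/(2R) with R = 0.0103 m.
B = 60 × 5.44×10⁻⁵ T = 3.26×10⁻³ T.

B ≈ 3.26 mT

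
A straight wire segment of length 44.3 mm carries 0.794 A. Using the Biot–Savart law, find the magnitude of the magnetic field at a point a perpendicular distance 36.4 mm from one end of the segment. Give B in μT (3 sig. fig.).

For a finite straight segment, B = (μ₀I/4πd)(sinθ₁ + sinθ₂), where θ₁, θ₂ are the angles from the perpendicular to each end.
The perpendicular foot is at one end, so the two end-offsets along the wire are 0 and L = 0.0443 m.
sinθ₁ = 0/√(0²+0.0364²) = 0.0000; sinθ₂ = 0.0443/√(0.0443²+0.0364²) = 0.7726.
B = (4π×10⁻⁷ × 0.794) / (4π × 0.0364) × (0.0000 + 0.7726) = 1.69×10⁻⁶ T.

B ≈ 1.69 μT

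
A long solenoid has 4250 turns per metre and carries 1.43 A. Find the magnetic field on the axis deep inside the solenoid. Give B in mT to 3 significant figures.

B ≈ 7.64 mT

Inside a long solenoid, B = μ₀nI with n = 4250 turns/m.
B = 4π×10⁻⁷ × 4250 × 1.43 = 7.64×10⁻³ T.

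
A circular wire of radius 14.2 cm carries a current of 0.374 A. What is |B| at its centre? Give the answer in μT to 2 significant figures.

B ≈ 1.7 μT

At the centre of a circular loop the Biot–Savart law gives B = μ₀I/(2R).
B = (4π×10⁻⁷ × 0.374) / (2 × 0.142) = 1.65×10⁻⁶ T.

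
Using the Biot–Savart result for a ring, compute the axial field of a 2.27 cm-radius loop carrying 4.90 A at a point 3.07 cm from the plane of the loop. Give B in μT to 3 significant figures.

B ≈ 28.5 μT

On the axis of a circular loop, B = μ₀IR² / [2(R²+z²)^(3/2)].
R² + z² = (0.0227)² + (0.0307)² = 0.001458 m², and (R²+z²)^(3/2) = 5.57×10⁻⁵ m³.
B = (4π×10⁻⁷ × 4.90 × 0.0005153) / (2 × 5.57×10⁻⁵) = 2.85×10⁻⁵ T.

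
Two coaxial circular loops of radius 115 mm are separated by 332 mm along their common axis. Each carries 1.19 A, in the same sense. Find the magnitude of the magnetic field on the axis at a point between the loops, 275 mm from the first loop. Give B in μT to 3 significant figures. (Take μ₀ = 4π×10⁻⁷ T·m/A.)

B ≈ 5.05 μT

Each loop contributes B = μ₀IR²/[2(R²+z²)^(3/2)] on the axis, with z measured from that loop.
Loop 1 (z = 0.275 m): B₁ = 3.73×10⁻⁷ T. Loop 2 (z = 0.057 m): B₂ = 4.68×10⁻⁶ T.
The fields add: B = B₁ + B₂ = 5.05×10⁻⁶ T.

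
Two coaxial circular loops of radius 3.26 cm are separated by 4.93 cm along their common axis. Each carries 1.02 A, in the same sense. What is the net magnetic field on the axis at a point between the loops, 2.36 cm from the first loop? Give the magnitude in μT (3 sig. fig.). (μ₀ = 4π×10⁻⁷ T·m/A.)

Each loop contributes B = μ₀IR²/[2(R²+z²)^(3/2)] on the axis, with z measured from that loop.
Loop 1 (z = 0.0236 m): B₁ = 1.04×10⁻⁵ T. Loop 2 (z = 0.0257 m): B₂ = 9.52×10⁻⁶ T.
The fields add: B = B₁ + B₂ = 2.00×10⁻⁵ T.

B ≈ 20.0 μT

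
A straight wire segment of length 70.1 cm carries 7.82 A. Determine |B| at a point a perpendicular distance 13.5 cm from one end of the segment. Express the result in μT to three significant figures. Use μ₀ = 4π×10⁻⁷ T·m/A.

For a finite straight segment, B = (μ₀I/4πd)(sinθ₁ + sinθ₂), where θ₁, θ₂ are the angles from the perpendicular to each end.
The perpendicular foot is at one end, so the two end-offsets along the wire are 0 and L = 0.701 m.
sinθ₁ = 0/√(0²+0.135²) = 0.0000; sinθ₂ = 0.701/√(0.701²+0.135²) = 0.9820.
B = (4π×10⁻⁷ × 7.82) / (4π × 0.135) × (0.0000 + 0.9820) = 5.69×10⁻⁶ T.

B ≈ 5.69 μT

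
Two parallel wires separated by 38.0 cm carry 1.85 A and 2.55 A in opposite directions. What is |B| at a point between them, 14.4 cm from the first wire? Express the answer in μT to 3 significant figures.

B ≈ 4.73 μT

Each long wire gives B = μ₀I/(2πd). Distances are d₁ = 0.144 m and d₂ = 0.236 m.
B₁ = 2.57×10⁻⁶ T, B₂ = 2.16×10⁻⁶ T.
Between antiparallel currents both contributions point the same way, so they add. B = B₁ + B₂ = 2.57×10⁻⁶ + 2.16×10⁻⁶ = 4.73×10⁻⁶ T.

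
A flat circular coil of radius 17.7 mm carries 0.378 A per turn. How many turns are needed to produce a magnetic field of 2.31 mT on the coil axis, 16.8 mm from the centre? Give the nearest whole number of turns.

N = 451

For an N-turn coil, B = Nμ₀IR²/[2(R²+z²)^(3/2)]. A single turn gives B₁ = 5.12×10⁻⁶ T with R = 0.0177 m, z = 0.0168 m.
N = B/B₁ = 2.31×10⁻³ / 5.12×10⁻⁶ = 451.18.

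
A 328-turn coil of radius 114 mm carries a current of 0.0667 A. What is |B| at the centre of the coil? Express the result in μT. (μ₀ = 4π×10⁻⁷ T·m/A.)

B ≈ 121 μT

For an N-turn flat coil, B = Nμ₀I/(2R) with R = 0.114 m.
B = 328 × 3.68×10⁻⁷ T = 1.21×10⁻⁴ T.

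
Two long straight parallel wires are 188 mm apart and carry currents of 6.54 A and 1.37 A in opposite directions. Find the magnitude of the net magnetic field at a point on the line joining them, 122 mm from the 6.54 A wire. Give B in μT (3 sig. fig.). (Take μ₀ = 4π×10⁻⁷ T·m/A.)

B ≈ 14.9 μT

Each long wire gives B = μ₀I/(2πd). Distances are d₁ = 0.122 m and d₂ = 0.066 m.
B₁ = 1.07×10⁻⁵ T, B₂ = 4.15×10⁻⁶ T.
Between antiparallel currents both contributions point the same way, so they add. B = B₁ + B₂ = 1.07×10⁻⁵ + 4.15×10⁻⁶ = 1.49×10⁻⁵ T.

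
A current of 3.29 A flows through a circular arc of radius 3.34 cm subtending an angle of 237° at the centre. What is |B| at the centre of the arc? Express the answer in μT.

The Biot–Savart field of a circular arc at its centre is B = μ₀Iφ/(4πR), with φ = 4.136 rad.
B = (4π×10⁻⁷ × 3.29 × 4.136) / (4π × 0.0334) = 4.07×10⁻⁵ T.

B ≈ 40.7 μT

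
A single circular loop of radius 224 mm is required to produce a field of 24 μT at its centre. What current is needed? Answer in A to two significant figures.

At the centre of a circular loop B = μ₀I/(2R), so I = 2RB/μ₀.
With R = 0.224 m, I = 2 × 0.224 × 2.40×10⁻⁵ / (4π×10⁻⁷) = 8.56 A.

I ≈ 8.6 A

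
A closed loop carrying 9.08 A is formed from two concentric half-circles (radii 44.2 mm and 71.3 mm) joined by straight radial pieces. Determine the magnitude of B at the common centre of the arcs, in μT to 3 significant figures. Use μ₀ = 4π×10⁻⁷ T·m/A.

B ≈ 24.5 μT

The radial connectors point toward the centre, so dl × r̂ = 0 and they contribute nothing.
Each semicircle gives μ₀I/(4R): inner arc 6.45×10⁻⁵ T, outer arc 4.00×10⁻⁵ T.
The two arcs carry current in opposite angular senses, so their fields oppose: B = |6.45×10⁻⁵ − 4.00×10⁻⁵| = 2.45×10⁻⁵ T.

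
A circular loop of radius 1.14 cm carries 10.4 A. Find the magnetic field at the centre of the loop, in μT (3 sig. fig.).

B ≈ 573 μT

At the centre of a circular loop the Biot–Savart law gives B = μ₀I/(2R).
B = (4π×10⁻⁷ × 10.4) / (2 × 0.0114) = 5.73×10⁻⁴ T.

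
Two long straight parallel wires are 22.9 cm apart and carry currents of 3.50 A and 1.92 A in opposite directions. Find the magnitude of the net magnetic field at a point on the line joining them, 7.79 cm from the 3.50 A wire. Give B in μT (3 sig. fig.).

B ≈ 11.5 μT

Each long wire gives B = μ₀I/(2πd). Distances are d₁ = 0.0779 m and d₂ = 0.1511 m.
B₁ = 8.99×10⁻⁶ T, B₂ = 2.54×10⁻⁶ T.
Between antiparallel currents both contributions point the same way, so they add. B = B₁ + B₂ = 8.99×10⁻⁶ + 2.54×10⁻⁶ = 1.15×10⁻⁵ T.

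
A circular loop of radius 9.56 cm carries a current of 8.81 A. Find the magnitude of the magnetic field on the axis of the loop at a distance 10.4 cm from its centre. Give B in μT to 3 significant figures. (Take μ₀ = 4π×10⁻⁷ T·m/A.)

B ≈ 17.9 μT

On the axis of a circular loop, B = μ₀IR² / [2(R²+z²)^(3/2)].
R² + z² = (0.0956)² + (0.104)² = 0.01996 m², and (R²+z²)^(3/2) = 2.82×10⁻³ m³.
B = (4π×10⁻⁷ × 8.81 × 0.009139) / (2 × 2.82×10⁻³) = 1.79×10⁻⁵ T.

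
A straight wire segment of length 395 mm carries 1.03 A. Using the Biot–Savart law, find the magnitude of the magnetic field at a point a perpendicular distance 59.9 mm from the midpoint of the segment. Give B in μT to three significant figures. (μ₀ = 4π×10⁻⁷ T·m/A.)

B ≈ 3.29 μT

For a finite straight segment, B = (μ₀I/4πd)(sinθ₁ + sinθ₂), where θ₁, θ₂ are the angles from the perpendicular to each end.
The perpendicular from the point meets the wire at its midpoint, so each end is L/2 = 0.1975 m away along the wire.
sinθ₁ = 0.1975/√(0.1975²+0.0599²) = 0.9570; sinθ₂ = 0.1975/√(0.1975²+0.0599²) = 0.9570.
B = (4π×10⁻⁷ × 1.03) / (4π × 0.0599) × (0.9570 + 0.9570) = 3.29×10⁻⁶ T.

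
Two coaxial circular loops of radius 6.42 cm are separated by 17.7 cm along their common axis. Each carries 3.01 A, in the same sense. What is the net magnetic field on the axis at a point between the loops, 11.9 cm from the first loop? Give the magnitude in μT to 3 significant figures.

B ≈ 15.2 μT

Each loop contributes B = μ₀IR²/[2(R²+z²)^(3/2)] on the axis, with z measured from that loop.
Loop 1 (z = 0.119 m): B₁ = 3.15×10⁻⁶ T. Loop 2 (z = 0.058 m): B₂ = 1.20×10⁻⁵ T.
The fields add: B = B₁ + B₂ = 1.52×10⁻⁵ T.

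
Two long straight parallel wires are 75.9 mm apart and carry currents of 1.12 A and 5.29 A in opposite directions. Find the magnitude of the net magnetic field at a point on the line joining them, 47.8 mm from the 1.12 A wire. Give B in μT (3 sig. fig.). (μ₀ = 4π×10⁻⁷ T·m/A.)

Each long wire gives B = μ₀I/(2πd). Distances are d₁ = 0.0478 m and d₂ = 0.0281 m.
B₁ = 4.69×10⁻⁶ T, B₂ = 3.77×10⁻⁵ T.
Between antiparallel currents both contributions point the same way, so they add. B = B₁ + B₂ = 4.69×10⁻⁶ + 3.77×10⁻⁵ = 4.23×10⁻⁵ T.

B ≈ 42.3 μT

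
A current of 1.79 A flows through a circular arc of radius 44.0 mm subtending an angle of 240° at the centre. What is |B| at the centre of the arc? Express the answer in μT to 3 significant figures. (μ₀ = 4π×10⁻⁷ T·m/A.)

The Biot–Savart field of a circular arc at its centre is B = μ₀Iφ/(4πR), with φ = 4.189 rad.
B = (4π×10⁻⁷ × 1.79 × 4.189) / (4π × 0.044) = 1.70×10⁻⁵ T.

B ≈ 17.0 μT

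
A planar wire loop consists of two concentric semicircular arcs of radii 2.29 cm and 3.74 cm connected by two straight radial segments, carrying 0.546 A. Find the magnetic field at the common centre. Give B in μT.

The radial connectors point toward the centre, so dl × r̂ = 0 and they contribute nothing.
Each semicircle gives μ₀I/(4R): inner arc 7.49×10⁻⁶ T, outer arc 4.59×10⁻⁶ T.
The two arcs carry current in opposite angular senses, so their fields oppose: B = |7.49×10⁻⁶ − 4.59×10⁻⁶| = 2.90×10⁻⁶ T.

B ≈ 2.90 μT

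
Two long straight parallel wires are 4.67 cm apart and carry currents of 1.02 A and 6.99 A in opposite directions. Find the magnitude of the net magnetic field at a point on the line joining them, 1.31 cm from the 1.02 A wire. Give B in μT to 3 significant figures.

Each long wire gives B = μ₀I/(2πd). Distances are d₁ = 0.0131 m and d₂ = 0.0336 m.
B₁ = 1.56×10⁻⁵ T, B₂ = 4.16×10⁻⁵ T.
Between antiparallel currents both contributions point the same way, so they add. B = B₁ + B₂ = 1.56×10⁻⁵ + 4.16×10⁻⁵ = 5.72×10⁻⁵ T.

B ≈ 57.2 μT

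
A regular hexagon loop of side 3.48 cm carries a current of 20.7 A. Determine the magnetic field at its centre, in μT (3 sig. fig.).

B ≈ 412 μT

Each side is a finite straight segment at perpendicular distance d = a/(2 tan(π/6)) = 0.03014 m from the centre, with end-angles ±π/6.
One side contributes B₁ = (μ₀I/4πd)·2 sin(π/6) = 6.87×10⁻⁵ T.
All 6 sides add in the same direction: B = 6 × 6.87×10⁻⁵ = 4.12×10⁻⁴ T.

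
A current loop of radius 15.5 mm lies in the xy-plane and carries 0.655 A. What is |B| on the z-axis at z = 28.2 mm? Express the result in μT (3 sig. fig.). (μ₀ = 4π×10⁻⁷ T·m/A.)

On the axis of a circular loop, B = μ₀IR² / [2(R²+z²)^(3/2)].
R² + z² = (0.0155)² + (0.0282)² = 0.001035 m², and (R²+z²)^(3/2) = 3.33×10⁻⁵ m³.
B = (4π×10⁻⁷ × 0.655 × 0.0002402) / (2 × 3.33×10⁻⁵) = 2.97×10⁻⁶ T.

B ≈ 2.97 μT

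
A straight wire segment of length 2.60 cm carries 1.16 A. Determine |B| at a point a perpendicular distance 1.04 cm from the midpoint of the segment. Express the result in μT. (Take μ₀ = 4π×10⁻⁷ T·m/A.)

B ≈ 17.4 μT

For a finite straight segment, B = (μ₀I/4πd)(sinθ₁ + sinθ₂), where θ₁, θ₂ are the angles from the perpendicular to each end.
The perpendicular from the point meets the wire at its midpoint, so each end is L/2 = 0.013 m away along the wire.
sinθ₁ = 0.013/√(0.013²+0.0104²) = 0.7809; sinθ₂ = 0.013/√(0.013²+0.0104²) = 0.7809.
B = (4π×10⁻⁷ × 1.16) / (4π × 0.0104) × (0.7809 + 0.7809) = 1.74×10⁻⁵ T.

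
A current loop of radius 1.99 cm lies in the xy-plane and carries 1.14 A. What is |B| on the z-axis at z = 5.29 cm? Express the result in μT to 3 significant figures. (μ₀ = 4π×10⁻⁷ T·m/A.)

On the axis of a circular loop, B = μ₀IR² / [2(R²+z²)^(3/2)].
R² + z² = (0.0199)² + (0.0529)² = 0.003194 m², and (R²+z²)^(3/2) = 1.81×10⁻⁴ m³.
B = (4π×10⁻⁷ × 1.14 × 0.000396) / (2 × 1.81×10⁻⁴) = 1.57×10⁻⁶ T.

B ≈ 1.57 μT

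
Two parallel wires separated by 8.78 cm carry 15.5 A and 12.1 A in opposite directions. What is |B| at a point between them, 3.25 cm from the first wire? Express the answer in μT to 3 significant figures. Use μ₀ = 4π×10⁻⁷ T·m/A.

Each long wire gives B = μ₀I/(2πd). Distances are d₁ = 0.0325 m and d₂ = 0.0553 m.
B₁ = 9.54×10⁻⁵ T, B₂ = 4.38×10⁻⁵ T.
Between antiparallel currents both contributions point the same way, so they add. B = B₁ + B₂ = 9.54×10⁻⁵ + 4.38×10⁻⁵ = 1.39×10⁻⁴ T.

B ≈ 139 μT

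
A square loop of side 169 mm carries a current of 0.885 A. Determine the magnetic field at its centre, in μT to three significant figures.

B ≈ 5.92 μT

Each side is a finite straight segment at perpendicular distance d = a/(2 tan(π/4)) = 0.0845 m from the centre, with end-angles ±π/4.
One side contributes B₁ = (μ₀I/4πd)·2 sin(π/4) = 1.48×10⁻⁶ T.
All 4 sides add in the same direction: B = 4 × 1.48×10⁻⁶ = 5.92×10⁻⁶ T.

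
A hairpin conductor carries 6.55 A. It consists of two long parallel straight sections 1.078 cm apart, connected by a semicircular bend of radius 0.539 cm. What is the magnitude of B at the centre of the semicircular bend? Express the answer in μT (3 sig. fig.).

The semicircular arc contributes B_arc = μ₀I·π/(4πR) = μ₀I/(4R) = 3.82×10⁻⁴ T.
Each semi-infinite lead is at perpendicular distance R = 0.00539 m from the centre, with the perpendicular foot at its near end, so it contributes μ₀I/(4πR); both point the same way, together 2.43×10⁻⁴ T.
Arc and leads all point the same direction: B = 3.82×10⁻⁴ + 2.43×10⁻⁴ = 6.25×10⁻⁴ T.

B ≈ 625 μT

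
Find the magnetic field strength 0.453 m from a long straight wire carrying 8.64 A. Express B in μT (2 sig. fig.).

B ≈ 3.8 μT

For an infinitely long straight wire, B = μ₀I/(2πd).
B = (4π×10⁻⁷ × 8.64) / (2π × 0.453) = 3.81×10⁻⁶ T.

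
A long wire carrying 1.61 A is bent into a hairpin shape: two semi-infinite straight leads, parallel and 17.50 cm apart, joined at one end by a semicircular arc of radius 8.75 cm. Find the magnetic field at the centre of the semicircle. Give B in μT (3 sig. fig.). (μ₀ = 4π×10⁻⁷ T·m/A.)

The semicircular arc contributes B_arc = μ₀I·π/(4πR) = μ₀I/(4R) = 5.78×10⁻⁶ T.
Each semi-infinite lead is at perpendicular distance R = 0.0875 m from the centre, with the perpendicular foot at its near end, so it contributes μ₀I/(4πR); both point the same way, together 3.68×10⁻⁶ T.
Arc and leads all point the same direction: B = 5.78×10⁻⁶ + 3.68×10⁻⁶ = 9.46×10⁻⁶ T.

B ≈ 9.46 μT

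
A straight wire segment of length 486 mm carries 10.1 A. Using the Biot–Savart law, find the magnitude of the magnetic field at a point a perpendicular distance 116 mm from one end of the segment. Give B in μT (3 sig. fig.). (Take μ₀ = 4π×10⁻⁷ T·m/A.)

For a finite straight segment, B = (μ₀I/4πd)(sinθ₁ + sinθ₂), where θ₁, θ₂ are the angles from the perpendicular to each end.
The perpendicular foot is at one end, so the two end-offsets along the wire are 0 and L = 0.486 m.
sinθ₁ = 0/√(0²+0.116²) = 0.0000; sinθ₂ = 0.486/√(0.486²+0.116²) = 0.9727.
B = (4π×10⁻⁷ × 10.1) / (4π × 0.116) × (0.0000 + 0.9727) = 8.47×10⁻⁶ T.

B ≈ 8.47 μT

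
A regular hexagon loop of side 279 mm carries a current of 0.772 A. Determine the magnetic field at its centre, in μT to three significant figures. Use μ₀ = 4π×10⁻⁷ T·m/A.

Each side is a finite straight segment at perpendicular distance d = a/(2 tan(π/6)) = 0.2416 m from the centre, with end-angles ±π/6.
One side contributes B₁ = (μ₀I/4πd)·2 sin(π/6) = 3.20×10⁻⁷ T.
All 6 sides add in the same direction: B = 6 × 3.20×10⁻⁷ = 1.92×10⁻⁶ T.

B ≈ 1.92 μT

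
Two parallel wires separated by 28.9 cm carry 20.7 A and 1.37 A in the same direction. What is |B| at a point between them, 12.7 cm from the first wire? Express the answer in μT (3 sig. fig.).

B ≈ 30.9 μT

Each long wire gives B = μ₀I/(2πd). Distances are d₁ = 0.127 m and d₂ = 0.162 m.
B₁ = 3.26×10⁻⁵ T, B₂ = 1.69×10⁻⁶ T.
Between parallel currents the two contributions point in opposite directions, so they subtract. B = |B₁ − B₂| = |3.26×10⁻⁵ − 1.69×10⁻⁶| = 3.09×10⁻⁵ T.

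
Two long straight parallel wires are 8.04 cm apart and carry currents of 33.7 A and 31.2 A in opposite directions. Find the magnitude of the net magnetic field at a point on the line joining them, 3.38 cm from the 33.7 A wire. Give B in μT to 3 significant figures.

B ≈ 333 μT

Each long wire gives B = μ₀I/(2πd). Distances are d₁ = 0.0338 m and d₂ = 0.0466 m.
B₁ = 1.99×10⁻⁴ T, B₂ = 1.34×10⁻⁴ T.
Between antiparallel currents both contributions point the same way, so they add. B = B₁ + B₂ = 1.99×10⁻⁴ + 1.34×10⁻⁴ = 3.33×10⁻⁴ T.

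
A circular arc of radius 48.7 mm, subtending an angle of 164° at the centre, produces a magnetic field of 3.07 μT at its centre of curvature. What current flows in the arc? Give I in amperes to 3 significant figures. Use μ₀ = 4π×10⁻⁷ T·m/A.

I ≈ 0.522 A

For a circular arc, B = μ₀Iφ/(4πR) with φ in radians; here φ = 2.862 rad.
So I = 4πRB/(μ₀φ) = 4π × 0.0487 × 3.07×10⁻⁶ / (4π×10⁻⁷ × 2.862) = 0.522 A.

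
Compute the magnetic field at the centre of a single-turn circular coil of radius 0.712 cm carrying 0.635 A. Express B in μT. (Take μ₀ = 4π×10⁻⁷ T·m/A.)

At the centre of a circular loop the Biot–Savart law gives B = μ₀I/(2R).
B = (4π×10⁻⁷ × 0.635) / (2 × 0.00712) = 5.60×10⁻⁵ T.

B ≈ 56.0 μT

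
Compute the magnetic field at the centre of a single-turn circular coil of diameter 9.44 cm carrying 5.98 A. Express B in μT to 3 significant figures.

At the centre of a circular loop the Biot–Savart law gives B = μ₀I/(2R) (so R = 0.0472 m).
B = (4π×10⁻⁷ × 5.98) / (2 × 0.0472) = 7.96×10⁻⁵ T.

B ≈ 79.6 μT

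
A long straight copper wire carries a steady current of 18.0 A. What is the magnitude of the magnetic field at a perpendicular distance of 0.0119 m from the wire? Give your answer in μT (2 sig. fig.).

B ≈ 300 μT

For an infinitely long straight wire, B = μ₀I/(2πd).
B = (4π×10⁻⁷ × 18.0) / (2π × 0.0119) = 3.03×10⁻⁴ T.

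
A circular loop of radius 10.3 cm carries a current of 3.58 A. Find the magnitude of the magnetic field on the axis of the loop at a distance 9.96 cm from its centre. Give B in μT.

B ≈ 8.11 μT

On the axis of a circular loop, B = μ₀IR² / [2(R²+z²)^(3/2)].
R² + z² = (0.103)² + (0.0996)² = 0.02053 m², and (R²+z²)^(3/2) = 2.94×10⁻³ m³.
B = (4π×10⁻⁷ × 3.58 × 0.01061) / (2 × 2.94×10⁻³) = 8.11×10⁻⁶ T.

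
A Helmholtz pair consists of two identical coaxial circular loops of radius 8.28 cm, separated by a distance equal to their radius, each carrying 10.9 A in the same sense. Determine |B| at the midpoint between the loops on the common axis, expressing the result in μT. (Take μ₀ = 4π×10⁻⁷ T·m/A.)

Each loop contributes B = μ₀IR²/[2(R²+z²)^(3/2)] on the axis, with z measured from that loop.
Loop 1 (z = 0.0414 m): B₁ = 5.92×10⁻⁵ T. Loop 2 (z = 0.0414 m): B₂ = 5.92×10⁻⁵ T.
The fields add: B = B₁ + B₂ = 1.18×10⁻⁴ T.

B ≈ 118 μT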